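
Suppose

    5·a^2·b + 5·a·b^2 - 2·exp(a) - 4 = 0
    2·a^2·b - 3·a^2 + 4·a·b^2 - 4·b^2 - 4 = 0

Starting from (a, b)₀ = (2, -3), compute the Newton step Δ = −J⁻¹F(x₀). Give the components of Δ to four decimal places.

At (2, -3): F = (11.221888, -4.0000).
Jacobian J = [[10·a·b + 5·b^2 - 2·exp(a), 5·a^2 + 10·a·b], [4·a·b - 6·a + 4·b^2, 2·a^2 + 8·a·b - 8·b]].
At the point, J = [[-29.778112, -40.0000], [0.0000, -16.0000]] (det J = 476.449795).
Solving J·Δ = −F gives Δ = (0.7127, -0.2500).

(0.7127, -0.2500)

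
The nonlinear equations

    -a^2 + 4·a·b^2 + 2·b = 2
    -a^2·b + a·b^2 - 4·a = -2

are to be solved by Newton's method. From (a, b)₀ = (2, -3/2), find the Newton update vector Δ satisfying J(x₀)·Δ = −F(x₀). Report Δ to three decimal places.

(-0.207, 0.362)

At (2, -3/2): F = (9.000, 4.500).
Jacobian J = [[-2·a + 4·b^2, 8·a·b + 2], [-2·a·b + b^2 - 4, -a^2 + 2·a·b]].
At the point, J = [[5.000, -22.000], [4.250, -10.000]] (det J = 43.500).
Solving J·Δ = −F gives Δ = (-0.207, 0.362).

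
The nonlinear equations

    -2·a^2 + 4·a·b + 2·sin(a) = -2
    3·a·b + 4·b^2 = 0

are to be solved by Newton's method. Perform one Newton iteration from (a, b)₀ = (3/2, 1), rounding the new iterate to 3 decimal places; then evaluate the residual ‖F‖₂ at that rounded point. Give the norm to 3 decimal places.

2.382

At (3/2, 1): F = (5.49499, 8.500).
Jacobian J = [[-4·a + 4·b + 2·cos(a), 4·a], [3·b, 3·a + 8·b]].
At the point, J = [[-1.85853, 6.000], [3.000, 12.500]] (det J = -41.23157).
Solving J·Δ = −F gives Δ = (0.429, -0.783).
Then the next iterate is (a, b)₁ = (1.929, 0.217).
Re-evaluating at (1.929, 0.217): F = (-1.89465, 1.44413), so ‖F‖₂ = 2.382.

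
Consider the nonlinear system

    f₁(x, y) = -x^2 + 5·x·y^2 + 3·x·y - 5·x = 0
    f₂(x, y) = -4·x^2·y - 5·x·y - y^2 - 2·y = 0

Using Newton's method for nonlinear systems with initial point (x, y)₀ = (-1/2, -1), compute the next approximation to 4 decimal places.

(0.0577, -1.0385)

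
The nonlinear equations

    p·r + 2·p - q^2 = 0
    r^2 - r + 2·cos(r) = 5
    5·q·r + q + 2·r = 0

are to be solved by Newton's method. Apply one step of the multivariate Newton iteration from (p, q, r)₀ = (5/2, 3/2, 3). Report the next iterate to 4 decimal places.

At (5/2, 3/2, 3): F = (10.2500, -0.979985, 30.0000).
Jacobian J = [[r + 2, -2·q, p], [0, 0, 2·r - 2·sin(r) - 1], [0, 5·r + 1, 5·q + 2]].
At the point, J = [[5.0000, -3.0000, 2.5000], [0.0000, 0.0000, 4.717760], [0.0000, 16.0000, 9.5000]] (det J = -377.420799).
Solving J·Δ = −F gives Δ = (-3.3529, -1.9983, 0.2077).
Then the next iterate is (p, q, r)₁ = (-0.8529, -0.4983, 3.2077).

(-0.8529, -0.4983, 3.2077)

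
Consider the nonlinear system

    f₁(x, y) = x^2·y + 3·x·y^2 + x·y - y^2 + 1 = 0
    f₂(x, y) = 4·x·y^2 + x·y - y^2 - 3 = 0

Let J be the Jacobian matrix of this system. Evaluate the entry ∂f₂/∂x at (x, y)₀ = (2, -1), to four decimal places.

3.0000

∂f₂/∂x = 4·y^2 + y.
At (2, -1) this is 3.0000.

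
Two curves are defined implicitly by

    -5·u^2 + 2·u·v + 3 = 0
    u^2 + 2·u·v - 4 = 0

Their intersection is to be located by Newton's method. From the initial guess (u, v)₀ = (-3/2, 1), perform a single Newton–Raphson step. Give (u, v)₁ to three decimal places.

(-1.139, -0.704)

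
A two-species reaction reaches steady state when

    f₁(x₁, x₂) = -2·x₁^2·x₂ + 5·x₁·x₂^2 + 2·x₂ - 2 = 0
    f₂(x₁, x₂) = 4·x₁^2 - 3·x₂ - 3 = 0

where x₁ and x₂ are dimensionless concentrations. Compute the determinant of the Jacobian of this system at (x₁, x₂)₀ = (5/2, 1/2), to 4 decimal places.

J = [[-4·x₁·x₂ + 5·x₂^2, -2·x₁^2 + 10·x₁·x₂ + 2], [8·x₁, -3]].
At the point, J = [[-3.7500, 2.0000], [20.0000, -3.0000]].
det J = -28.7500.

-28.7500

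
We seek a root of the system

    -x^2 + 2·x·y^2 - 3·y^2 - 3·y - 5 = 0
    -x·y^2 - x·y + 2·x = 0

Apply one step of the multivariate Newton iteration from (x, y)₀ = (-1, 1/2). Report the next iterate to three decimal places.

At (-1, 1/2): F = (-8.750, -1.250).
Jacobian J = [[-2·x + 2·y^2, 4·x·y - 6·y - 3], [-y^2 - y + 2, -2·x·y - x]].
At the point, J = [[2.500, -8.000], [1.250, 2.000]] (det J = 15.000).
Solving J·Δ = −F gives Δ = (1.833, -0.521).
Then the next iterate is (x, y)₁ = (0.833, -0.021).

(0.833, -0.021)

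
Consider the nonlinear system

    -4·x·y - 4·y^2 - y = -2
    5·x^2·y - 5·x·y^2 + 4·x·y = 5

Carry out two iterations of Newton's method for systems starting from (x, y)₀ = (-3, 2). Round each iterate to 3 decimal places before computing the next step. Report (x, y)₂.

(-1.220, 1.298)

At (-3, 2): F = (8.000, 121.000).
Jacobian J = [[-4·y, -4·x - 8·y - 1], [10·x·y - 5·y^2 + 4·y, 5·x^2 - 10·x·y + 4·x]].
At the point, J = [[-8.000, -5.000], [-72.000, 93.000]] (det J = -1104.000).
Solving J·Δ = −F gives Δ = (1.222, -0.355).
Then the next iterate is (x, y)₁ = (-1.778, 1.645).
Round to (-1.778, 1.645) and repeat: F = (1.23014, 33.35888), J = [[-6.580, -7.048], [-36.19823, 37.94252]].
Δ = (0.558, -0.347), so (x, y)₂ = (-1.220, 1.298).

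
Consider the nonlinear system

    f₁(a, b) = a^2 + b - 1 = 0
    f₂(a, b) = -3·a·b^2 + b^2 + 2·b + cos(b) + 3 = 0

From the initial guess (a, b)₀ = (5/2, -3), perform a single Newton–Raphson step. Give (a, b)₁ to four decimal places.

At (5/2, -3): F = (2.2500, -62.489992).
Jacobian J = [[2·a, 1], [-3·b^2, -6·a·b + 2·b - sin(b) + 2]].
At the point, J = [[5.0000, 1.0000], [-27.0000, 41.141120]] (det J = 232.705600).
Solving J·Δ = −F gives Δ = (-0.6663, 1.0816).
Then the next iterate is (a, b)₁ = (1.8337, -1.9184).

(1.8337, -1.9184)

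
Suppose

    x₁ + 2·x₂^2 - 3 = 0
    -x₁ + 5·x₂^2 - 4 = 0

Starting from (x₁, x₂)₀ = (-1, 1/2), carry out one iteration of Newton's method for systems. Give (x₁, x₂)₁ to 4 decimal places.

At (-1, 1/2): F = (-3.5000, -1.7500).
Jacobian J = [[1, 4·x₂], [-1, 10·x₂]].
At the point, J = [[1.0000, 2.0000], [-1.0000, 5.0000]] (det J = 7.0000).
Solving J·Δ = −F gives Δ = (2.0000, 0.7500).
Then the next iterate is (x₁, x₂)₁ = (1.0000, 1.2500).

(1.0000, 1.2500)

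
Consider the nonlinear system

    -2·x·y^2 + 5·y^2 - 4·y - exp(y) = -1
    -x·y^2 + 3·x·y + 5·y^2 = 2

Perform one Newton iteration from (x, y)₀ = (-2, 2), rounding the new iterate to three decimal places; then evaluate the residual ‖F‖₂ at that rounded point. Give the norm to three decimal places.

At (-2, 2): F = (21.61094, 14.000).
Jacobian J = [[-2·y^2, -4·x·y + 10·y - exp(y) - 4], [-y^2 + 3·y, -2·x·y + 3·x + 10·y]].
At the point, J = [[-8.000, 24.61094], [2.000, 22.000]] (det J = -225.22189).
Solving J·Δ = −F gives Δ = (0.581, -0.689).
Then the next iterate is (x, y)₁ = (-1.419, 1.311).
Re-evaluating at (-1.419, 1.311): F = (5.51745, 3.45154), so ‖F‖₂ = 6.508.

6.508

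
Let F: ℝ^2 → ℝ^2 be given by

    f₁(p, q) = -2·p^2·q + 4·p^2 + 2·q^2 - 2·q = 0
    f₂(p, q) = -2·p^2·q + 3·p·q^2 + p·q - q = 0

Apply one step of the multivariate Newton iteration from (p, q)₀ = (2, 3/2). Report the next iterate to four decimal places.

At (2, 3/2): F = (5.5000, 3.0000).
Jacobian J = [[-4·p·q + 8·p, -2·p^2 + 4·q - 2], [-4·p·q + 3·q^2 + q, -2·p^2 + 6·p·q + p - 1]].
At the point, J = [[4.0000, -4.0000], [-3.7500, 11.0000]] (det J = 29.0000).
Solving J·Δ = −F gives Δ = (-2.5000, -1.1250).
Then the next iterate is (p, q)₁ = (-0.5000, 0.3750).

(-0.5000, 0.3750)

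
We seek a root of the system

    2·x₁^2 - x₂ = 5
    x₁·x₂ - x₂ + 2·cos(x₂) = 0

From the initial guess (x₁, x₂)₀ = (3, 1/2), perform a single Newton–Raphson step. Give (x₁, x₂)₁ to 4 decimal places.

(1.7864, -1.5634)

At (3, 1/2): F = (12.5000, 2.755165).
Jacobian J = [[4·x₁, -1], [x₂, x₁ - 2·sin(x₂) - 1]].
At the point, J = [[12.0000, -1.0000], [0.5000, 1.041149]] (det J = 12.993787).
Solving J·Δ = −F gives Δ = (-1.2136, -2.0634).
Then the next iterate is (x₁, x₂)₁ = (1.7864, -1.5634).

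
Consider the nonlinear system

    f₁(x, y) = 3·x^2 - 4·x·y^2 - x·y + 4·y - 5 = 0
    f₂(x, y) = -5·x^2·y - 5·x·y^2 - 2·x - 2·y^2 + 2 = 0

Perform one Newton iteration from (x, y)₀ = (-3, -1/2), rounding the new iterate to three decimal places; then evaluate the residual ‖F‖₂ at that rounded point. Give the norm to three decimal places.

12.106

At (-3, -1/2): F = (21.500, 33.750).
Jacobian J = [[6·x - 4·y^2 - y, -8·x·y - x + 4], [-10·x·y - 5·y^2 - 2, -5·x^2 - 10·x·y - 4·y]].
At the point, J = [[-18.500, -5.000], [-18.250, -58.000]] (det J = 981.750).
Solving J·Δ = −F gives Δ = (1.098, 0.236).
Then the next iterate is (x, y)₁ = (-1.902, -0.264).
Re-evaluating at (-1.902, -0.264): F = (4.82493, 11.10265), so ‖F‖₂ = 12.106.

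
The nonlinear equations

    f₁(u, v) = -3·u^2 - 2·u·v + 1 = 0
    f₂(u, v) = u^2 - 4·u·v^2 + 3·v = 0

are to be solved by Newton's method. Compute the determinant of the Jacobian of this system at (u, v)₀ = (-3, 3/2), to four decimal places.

675.0000

J = [[-6·u - 2·v, -2·u], [2·u - 4·v^2, -8·u·v + 3]].
At the point, J = [[15.0000, 6.0000], [-15.0000, 39.0000]].
det J = 675.0000.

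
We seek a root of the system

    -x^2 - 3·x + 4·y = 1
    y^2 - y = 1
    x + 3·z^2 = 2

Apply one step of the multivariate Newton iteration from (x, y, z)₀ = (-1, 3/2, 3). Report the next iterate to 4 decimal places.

At (-1, 3/2, 3): F = (7.0000, -0.2500, 24.0000).
Jacobian J = [[-2·x - 3, 4, 0], [0, 2·y - 1, 0], [1, 0, 6·z]].
At the point, J = [[-1.0000, 4.0000, 0.0000], [0.0000, 2.0000, 0.0000], [1.0000, 0.0000, 18.0000]] (det J = -36.0000).
Solving J·Δ = −F gives Δ = (7.5000, 0.1250, -1.7500).
Then the next iterate is (x, y, z)₁ = (6.5000, 1.6250, 1.2500).

(6.5000, 1.6250, 1.2500)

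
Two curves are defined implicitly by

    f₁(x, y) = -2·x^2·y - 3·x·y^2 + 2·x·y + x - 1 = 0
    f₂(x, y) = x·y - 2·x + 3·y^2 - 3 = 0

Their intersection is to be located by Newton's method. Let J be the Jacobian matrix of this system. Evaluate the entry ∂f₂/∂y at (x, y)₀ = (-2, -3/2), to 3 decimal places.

-11.000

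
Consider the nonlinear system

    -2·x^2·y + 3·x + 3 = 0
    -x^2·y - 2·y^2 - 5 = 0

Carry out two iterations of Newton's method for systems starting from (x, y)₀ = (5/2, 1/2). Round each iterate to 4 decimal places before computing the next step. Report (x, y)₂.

(-5.0452, 1.3066)

At (5/2, 1/2): F = (4.2500, -8.6250).
Jacobian J = [[-4·x·y + 3, -2·x^2], [-2·x·y, -x^2 - 4·y]].
At the point, J = [[-2.0000, -12.5000], [-2.5000, -8.2500]] (det J = -14.7500).
Solving J·Δ = −F gives Δ = (-9.6864, 1.8898).
Then the next iterate is (x, y)₁ = (-7.1864, 2.3898).
Round to (-7.1864, 2.3898) and repeat: F = (-265.398511, -139.841944), J = [[71.696235, -103.288690], [34.348117, -61.203545]].
Δ = (2.1412, -1.0832), so (x, y)₂ = (-5.0452, 1.3066).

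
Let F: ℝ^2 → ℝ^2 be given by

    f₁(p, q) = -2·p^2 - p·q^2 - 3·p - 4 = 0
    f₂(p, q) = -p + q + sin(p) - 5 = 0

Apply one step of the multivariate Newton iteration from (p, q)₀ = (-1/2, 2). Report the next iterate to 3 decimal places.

(0.543, 5.107)

At (-1/2, 2): F = (-1.000, -2.97943).
Jacobian J = [[-4·p - q^2 - 3, -2·p·q], [cos(p) - 1, 1]].
At the point, J = [[-5.000, 2.000], [-0.12242, 1.000]] (det J = -4.75517).
Solving J·Δ = −F gives Δ = (1.043, 3.107).
Then the next iterate is (p, q)₁ = (0.543, 5.107).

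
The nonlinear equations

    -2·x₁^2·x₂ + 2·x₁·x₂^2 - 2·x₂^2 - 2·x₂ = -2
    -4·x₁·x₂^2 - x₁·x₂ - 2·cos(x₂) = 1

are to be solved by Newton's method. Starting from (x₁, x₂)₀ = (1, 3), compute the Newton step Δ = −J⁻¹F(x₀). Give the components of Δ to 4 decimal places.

(0.3125, -2.0312)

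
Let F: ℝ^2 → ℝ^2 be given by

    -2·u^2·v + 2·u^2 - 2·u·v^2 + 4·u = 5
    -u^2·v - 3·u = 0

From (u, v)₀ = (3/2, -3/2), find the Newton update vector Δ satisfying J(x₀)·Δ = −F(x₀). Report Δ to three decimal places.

At (3/2, -3/2): F = (5.500, -1.125).
Jacobian J = [[-4·u·v + 4·u - 2·v^2 + 4, -2·u^2 - 4·u·v], [-2·u·v - 3, -u^2]].
At the point, J = [[14.500, 4.500], [1.500, -2.250]] (det J = -39.375).
Solving J·Δ = −F gives Δ = (-0.186, -0.624).

(-0.186, -0.624)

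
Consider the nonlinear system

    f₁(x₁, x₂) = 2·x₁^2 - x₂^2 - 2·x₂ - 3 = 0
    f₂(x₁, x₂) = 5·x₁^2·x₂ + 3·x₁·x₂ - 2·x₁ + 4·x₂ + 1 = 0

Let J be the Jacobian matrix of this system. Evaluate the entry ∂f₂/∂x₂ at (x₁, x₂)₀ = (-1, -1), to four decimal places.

6.0000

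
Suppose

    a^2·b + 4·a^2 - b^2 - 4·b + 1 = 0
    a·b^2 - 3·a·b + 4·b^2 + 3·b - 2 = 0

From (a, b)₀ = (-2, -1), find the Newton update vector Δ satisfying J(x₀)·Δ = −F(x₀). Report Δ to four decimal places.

At (-2, -1): F = (16.0000, -9.0000).
Jacobian J = [[2·a·b + 8·a, a^2 - 2·b - 4], [b^2 - 3·b, 2·a·b - 3·a + 8·b + 3]].
At the point, J = [[-12.0000, 2.0000], [4.0000, 5.0000]] (det J = -68.0000).
Solving J·Δ = −F gives Δ = (1.4412, 0.6471).

(1.4412, 0.6471)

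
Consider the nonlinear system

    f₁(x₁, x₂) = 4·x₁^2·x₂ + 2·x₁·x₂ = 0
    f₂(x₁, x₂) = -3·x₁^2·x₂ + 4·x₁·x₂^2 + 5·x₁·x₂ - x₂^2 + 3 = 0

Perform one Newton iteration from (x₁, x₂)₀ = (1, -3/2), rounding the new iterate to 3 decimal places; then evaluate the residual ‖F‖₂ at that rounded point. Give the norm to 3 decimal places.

At (1, -3/2): F = (-9.000, 6.750).
Jacobian J = [[8·x₁·x₂ + 2·x₂, 4·x₁^2 + 2·x₁], [-6·x₁·x₂ + 4·x₂^2 + 5·x₂, -3·x₁^2 + 8·x₁·x₂ + 5·x₁ - 2·x₂]].
At the point, J = [[-15.000, 6.000], [10.500, -7.000]] (det J = 42.000).
Solving J·Δ = −F gives Δ = (-0.536, 0.161).
Then the next iterate is (x₁, x₂)₁ = (0.464, -1.339).
Re-evaluating at (0.464, -1.339): F = (-2.39572, 2.29310), so ‖F‖₂ = 3.316.

3.316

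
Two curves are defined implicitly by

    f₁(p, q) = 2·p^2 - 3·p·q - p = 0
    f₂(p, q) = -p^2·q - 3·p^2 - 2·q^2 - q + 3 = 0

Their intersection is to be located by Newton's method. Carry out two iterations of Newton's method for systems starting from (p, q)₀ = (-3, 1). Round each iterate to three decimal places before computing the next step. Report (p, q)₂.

(7.453, 6.927)

At (-3, 1): F = (30.000, -36.000).
Jacobian J = [[4·p - 3·q - 1, -3·p], [-2·p·q - 6·p, -p^2 - 4·q - 1]].
At the point, J = [[-16.000, 9.000], [24.000, -14.000]] (det J = 8.000).
Solving J·Δ = −F gives Δ = (12.000, 18.000).
Then the next iterate is (p, q)₁ = (9.000, 19.000).
Round to (9.000, 19.000) and repeat: F = (-360.000, -2520.000), J = [[-22.000, -27.000], [-396.000, -158.000]].
Δ = (-1.547, -12.073), so (p, q)₂ = (7.453, 6.927).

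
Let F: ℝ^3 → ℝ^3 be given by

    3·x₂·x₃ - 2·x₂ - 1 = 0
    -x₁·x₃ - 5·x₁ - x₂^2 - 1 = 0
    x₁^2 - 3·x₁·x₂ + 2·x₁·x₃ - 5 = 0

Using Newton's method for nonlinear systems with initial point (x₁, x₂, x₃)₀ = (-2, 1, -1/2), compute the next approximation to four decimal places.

At (-2, 1, -1/2): F = (-4.5000, 7.0000, 7.0000).
Jacobian J = [[0, 3·x₃ - 2, 3·x₂], [-x₃ - 5, -2·x₂, -x₁], [2·x₁ - 3·x₂ + 2·x₃, -3·x₁, 2·x₁]].
At the point, J = [[0.0000, -3.5000, 3.0000], [-4.5000, -2.0000, 2.0000], [-8.0000, 6.0000, -4.0000]] (det J = -10.0000).
Solving J·Δ = −F gives Δ = (3.9000, 22.6500, 27.9250).
Then the next iterate is (x₁, x₂, x₃)₁ = (1.9000, 23.6500, 27.4250).

(1.9000, 23.6500, 27.4250)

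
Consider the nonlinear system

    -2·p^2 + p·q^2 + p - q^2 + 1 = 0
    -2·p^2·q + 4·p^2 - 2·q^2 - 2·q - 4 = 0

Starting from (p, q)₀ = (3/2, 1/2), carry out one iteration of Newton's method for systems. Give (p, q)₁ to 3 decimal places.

At (3/2, 1/2): F = (-1.875, 1.250).
Jacobian J = [[-4·p + q^2 + 1, 2·p·q - 2·q], [-4·p·q + 8·p, -2·p^2 - 4·q - 2]].
At the point, J = [[-4.750, 0.500], [9.000, -8.500]] (det J = 35.875).
Solving J·Δ = −F gives Δ = (-0.427, -0.305).
Then the next iterate is (p, q)₁ = (1.073, 0.195).

(1.073, 0.195)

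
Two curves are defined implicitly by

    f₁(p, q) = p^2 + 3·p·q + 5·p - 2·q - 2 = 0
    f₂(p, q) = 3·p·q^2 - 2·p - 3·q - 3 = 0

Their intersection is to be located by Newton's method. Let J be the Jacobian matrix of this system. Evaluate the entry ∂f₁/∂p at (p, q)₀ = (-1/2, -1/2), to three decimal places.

∂f₁/∂p = 2·p + 3·q + 5.
At (-1/2, -1/2) this is 2.500.

2.500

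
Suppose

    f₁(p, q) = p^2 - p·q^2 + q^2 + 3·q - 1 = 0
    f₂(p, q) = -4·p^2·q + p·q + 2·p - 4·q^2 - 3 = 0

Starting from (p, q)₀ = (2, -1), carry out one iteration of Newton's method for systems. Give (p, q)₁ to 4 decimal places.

At (2, -1): F = (-1.0000, 11.0000).
Jacobian J = [[2·p - q^2, -2·p·q + 2·q + 3], [-8·p·q + q + 2, -4·p^2 + p - 8·q]].
At the point, J = [[3.0000, 5.0000], [17.0000, -6.0000]] (det J = -103.0000).
Solving J·Δ = −F gives Δ = (-0.4757, 0.4854).
Then the next iterate is (p, q)₁ = (1.5243, -0.5146).

(1.5243, -0.5146)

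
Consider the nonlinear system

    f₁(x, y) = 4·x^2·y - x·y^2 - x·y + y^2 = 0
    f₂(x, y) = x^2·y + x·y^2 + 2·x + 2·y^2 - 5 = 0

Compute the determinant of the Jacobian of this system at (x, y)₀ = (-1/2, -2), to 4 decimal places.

1.5000

J = [[8·x·y - y^2 - y, 4·x^2 - 2·x·y - x + 2·y], [2·x·y + y^2 + 2, x^2 + 2·x·y + 4·y]].
At the point, J = [[6.0000, -4.5000], [8.0000, -5.7500]].
det J = 1.5000.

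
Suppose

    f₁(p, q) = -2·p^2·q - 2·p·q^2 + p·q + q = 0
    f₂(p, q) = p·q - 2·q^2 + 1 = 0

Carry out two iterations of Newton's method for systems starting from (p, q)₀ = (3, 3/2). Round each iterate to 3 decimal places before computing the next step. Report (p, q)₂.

(1.099, 1.015)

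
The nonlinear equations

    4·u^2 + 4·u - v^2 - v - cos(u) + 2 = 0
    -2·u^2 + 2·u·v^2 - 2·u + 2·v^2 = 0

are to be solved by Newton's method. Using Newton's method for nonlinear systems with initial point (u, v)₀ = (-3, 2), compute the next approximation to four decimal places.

At (-3, 2): F = (20.989992, -28.0000).
Jacobian J = [[8·u + sin(u) + 4, -2·v - 1], [-4·u + 2·v^2 - 2, 4·u·v + 4·v]].
At the point, J = [[-20.141120, -5.0000], [18.0000, -16.0000]] (det J = 412.257920).
Solving J·Δ = −F gives Δ = (1.1542, -0.4515).
Then the next iterate is (u, v)₁ = (-1.8458, 1.5485).

(-1.8458, 1.5485)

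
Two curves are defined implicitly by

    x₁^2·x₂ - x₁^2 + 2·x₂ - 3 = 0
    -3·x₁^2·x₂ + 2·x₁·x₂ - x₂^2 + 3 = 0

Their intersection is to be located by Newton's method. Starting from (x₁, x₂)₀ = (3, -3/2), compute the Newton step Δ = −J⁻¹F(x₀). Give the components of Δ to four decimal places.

(-26.3750, -33.3750)

At (3, -3/2): F = (-28.5000, 32.2500).
Jacobian J = [[2·x₁·x₂ - 2·x₁, x₁^2 + 2], [-6·x₁·x₂ + 2·x₂, -3·x₁^2 + 2·x₁ - 2·x₂]].
At the point, J = [[-15.0000, 11.0000], [24.0000, -18.0000]] (det J = 6.0000).
Solving J·Δ = −F gives Δ = (-26.3750, -33.3750).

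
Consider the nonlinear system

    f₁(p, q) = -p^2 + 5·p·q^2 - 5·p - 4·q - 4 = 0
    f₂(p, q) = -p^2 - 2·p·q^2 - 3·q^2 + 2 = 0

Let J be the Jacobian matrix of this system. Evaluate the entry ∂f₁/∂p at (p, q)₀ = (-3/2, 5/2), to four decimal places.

29.2500

∂f₁/∂p = -2·p + 5·q^2 - 5.
At (-3/2, 5/2) this is 29.2500.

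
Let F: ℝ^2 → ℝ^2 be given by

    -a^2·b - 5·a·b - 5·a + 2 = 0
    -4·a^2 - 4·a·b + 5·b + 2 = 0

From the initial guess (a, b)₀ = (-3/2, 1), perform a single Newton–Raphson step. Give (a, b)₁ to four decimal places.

(-0.3130, -0.2269)

At (-3/2, 1): F = (14.7500, 4.0000).
Jacobian J = [[-2·a·b - 5·b - 5, -a^2 - 5·a], [-8·a - 4·b, -4·a + 5]].
At the point, J = [[-7.0000, 5.2500], [8.0000, 11.0000]] (det J = -119.0000).
Solving J·Δ = −F gives Δ = (1.1870, -1.2269).
Then the next iterate is (a, b)₁ = (-0.3130, -0.2269).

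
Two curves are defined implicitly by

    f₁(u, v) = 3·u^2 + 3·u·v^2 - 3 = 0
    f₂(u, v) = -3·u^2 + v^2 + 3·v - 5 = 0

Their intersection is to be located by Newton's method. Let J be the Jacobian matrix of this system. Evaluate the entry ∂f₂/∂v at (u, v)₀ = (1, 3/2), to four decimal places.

6.0000

∂f₂/∂v = 2·v + 3.
At (1, 3/2) this is 6.0000.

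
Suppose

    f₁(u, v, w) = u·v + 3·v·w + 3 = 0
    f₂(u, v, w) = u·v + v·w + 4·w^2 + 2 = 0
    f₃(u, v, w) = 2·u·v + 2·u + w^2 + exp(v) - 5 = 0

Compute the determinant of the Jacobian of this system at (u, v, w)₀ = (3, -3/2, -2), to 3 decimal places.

-154.351

J = [[v, u + 3·w, 3·v], [v, u + w, v + 8·w], [2·v + 2, 2·u + exp(v), 2·w]].
At the point, J = [[-1.500, -3.000, -4.500], [-1.500, 1.000, -17.500], [-1.000, 6.22313, -4.000]].
det J = -154.351.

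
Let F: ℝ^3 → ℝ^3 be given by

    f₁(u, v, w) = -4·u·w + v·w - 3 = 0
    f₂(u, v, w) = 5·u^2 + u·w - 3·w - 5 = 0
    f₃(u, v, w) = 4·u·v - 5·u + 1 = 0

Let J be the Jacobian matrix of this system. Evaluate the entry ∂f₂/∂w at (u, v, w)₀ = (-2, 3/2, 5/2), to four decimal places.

∂f₂/∂w = u - 3.
At (-2, 3/2, 5/2) this is -5.0000.

-5.0000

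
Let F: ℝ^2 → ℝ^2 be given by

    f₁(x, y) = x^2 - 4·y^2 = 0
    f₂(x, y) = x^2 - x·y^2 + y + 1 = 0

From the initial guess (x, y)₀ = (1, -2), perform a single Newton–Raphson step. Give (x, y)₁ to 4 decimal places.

(1.2619, -1.0952)

At (1, -2): F = (-15.0000, -4.0000).
Jacobian J = [[2·x, -8·y], [2·x - y^2, -2·x·y + 1]].
At the point, J = [[2.0000, 16.0000], [-2.0000, 5.0000]] (det J = 42.0000).
Solving J·Δ = −F gives Δ = (0.2619, 0.9048).
Then the next iterate is (x, y)₁ = (1.2619, -1.0952).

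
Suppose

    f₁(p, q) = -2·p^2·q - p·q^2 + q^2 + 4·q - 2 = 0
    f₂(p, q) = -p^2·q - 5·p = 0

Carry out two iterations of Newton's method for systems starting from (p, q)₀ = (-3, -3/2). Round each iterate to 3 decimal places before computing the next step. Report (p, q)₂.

(-0.004, -4.734)

At (-3, -3/2): F = (28.000, 28.500).
Jacobian J = [[-4·p·q - q^2, -2·p^2 - 2·p·q + 2·q + 4], [-2·p·q - 5, -p^2]].
At the point, J = [[-20.250, -26.000], [-14.000, -9.000]] (det J = -181.750).
Solving J·Δ = −F gives Δ = (2.691, -1.019).
Then the next iterate is (p, q)₁ = (-0.309, -2.519).
Round to (-0.309, -2.519) and repeat: F = (-3.28889, 1.78552), J = [[-9.45885, -2.78570], [-6.55674, -0.09548]].
Δ = (0.305, -2.215), so (p, q)₂ = (-0.004, -4.734).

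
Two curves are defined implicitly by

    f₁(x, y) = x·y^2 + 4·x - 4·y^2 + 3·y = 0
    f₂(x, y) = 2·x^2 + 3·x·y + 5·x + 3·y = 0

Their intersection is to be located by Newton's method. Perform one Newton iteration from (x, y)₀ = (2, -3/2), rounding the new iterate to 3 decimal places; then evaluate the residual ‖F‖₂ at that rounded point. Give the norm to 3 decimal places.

1.827

At (2, -3/2): F = (-1.000, 4.500).
Jacobian J = [[y^2 + 4, 2·x·y - 8·y + 3], [4·x + 3·y + 5, 3·x + 3]].
At the point, J = [[6.250, 9.000], [8.500, 9.000]] (det J = -20.250).
Solving J·Δ = −F gives Δ = (-2.444, 1.809).
Then the next iterate is (x, y)₁ = (-0.444, 0.309).
Re-evaluating at (-0.444, 0.309): F = (-1.27332, -1.31032), so ‖F‖₂ = 1.827.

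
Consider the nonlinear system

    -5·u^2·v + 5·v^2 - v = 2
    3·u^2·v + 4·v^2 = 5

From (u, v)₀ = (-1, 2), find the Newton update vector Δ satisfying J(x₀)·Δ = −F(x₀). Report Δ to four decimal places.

(0.2263, -0.7518)

At (-1, 2): F = (6.0000, 17.0000).
Jacobian J = [[-10·u·v, -5·u^2 + 10·v - 1], [6·u·v, 3·u^2 + 8·v]].
At the point, J = [[20.0000, 14.0000], [-12.0000, 19.0000]] (det J = 548.0000).
Solving J·Δ = −F gives Δ = (0.2263, -0.7518).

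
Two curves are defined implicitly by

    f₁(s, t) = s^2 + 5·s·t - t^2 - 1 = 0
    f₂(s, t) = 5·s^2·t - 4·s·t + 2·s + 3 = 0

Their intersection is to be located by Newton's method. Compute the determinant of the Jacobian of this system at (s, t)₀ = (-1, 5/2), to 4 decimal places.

-235.5000

J = [[2·s + 5·t, 5·s - 2·t], [10·s·t - 4·t + 2, 5·s^2 - 4·s]].
At the point, J = [[10.5000, -10.0000], [-33.0000, 9.0000]].
det J = -235.5000.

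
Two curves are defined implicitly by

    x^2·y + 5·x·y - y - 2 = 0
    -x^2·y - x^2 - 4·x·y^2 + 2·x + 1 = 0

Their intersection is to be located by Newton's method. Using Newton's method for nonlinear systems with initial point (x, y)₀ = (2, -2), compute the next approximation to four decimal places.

(0.7032, -1.6417)

At (2, -2): F = (-28.0000, -23.0000).
Jacobian J = [[2·x·y + 5·y, x^2 + 5·x - 1], [-2·x·y - 2·x - 4·y^2 + 2, -x^2 - 8·x·y]].
At the point, J = [[-18.0000, 13.0000], [-10.0000, 28.0000]] (det J = -374.0000).
Solving J·Δ = −F gives Δ = (-1.2968, 0.3583).
Then the next iterate is (x, y)₁ = (0.7032, -1.6417).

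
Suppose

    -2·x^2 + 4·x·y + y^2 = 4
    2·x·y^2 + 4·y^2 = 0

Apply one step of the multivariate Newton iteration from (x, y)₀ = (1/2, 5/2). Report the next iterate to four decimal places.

At (1/2, 5/2): F = (6.7500, 31.2500).
Jacobian J = [[-4·x + 4·y, 4·x + 2·y], [2·y^2, 4·x·y + 8·y]].
At the point, J = [[8.0000, 7.0000], [12.5000, 25.0000]] (det J = 112.5000).
Solving J·Δ = −F gives Δ = (0.4444, -1.4722).
Then the next iterate is (x, y)₁ = (0.9444, 1.0278).

(0.9444, 1.0278)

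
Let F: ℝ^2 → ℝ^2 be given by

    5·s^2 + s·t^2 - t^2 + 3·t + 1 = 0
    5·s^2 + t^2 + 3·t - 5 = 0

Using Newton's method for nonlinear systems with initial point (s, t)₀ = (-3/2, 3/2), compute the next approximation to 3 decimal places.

(-0.630, 1.508)

At (-3/2, 3/2): F = (11.125, 13.000).
Jacobian J = [[10·s + t^2, 2·s·t - 2·t + 3], [10·s, 2·t + 3]].
At the point, J = [[-12.750, -4.500], [-15.000, 6.000]] (det J = -144.000).
Solving J·Δ = −F gives Δ = (0.870, 0.008).
Then the next iterate is (s, t)₁ = (-0.630, 1.508).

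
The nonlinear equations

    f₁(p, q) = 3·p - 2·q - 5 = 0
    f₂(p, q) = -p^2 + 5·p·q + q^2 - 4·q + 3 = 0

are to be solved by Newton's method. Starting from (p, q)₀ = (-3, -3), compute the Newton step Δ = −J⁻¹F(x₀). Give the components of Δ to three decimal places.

(3.441, 1.161)

At (-3, -3): F = (-8.000, 60.000).
Jacobian J = [[3, -2], [-2·p + 5·q, 5·p + 2·q - 4]].
At the point, J = [[3.000, -2.000], [-9.000, -25.000]] (det J = -93.000).
Solving J·Δ = −F gives Δ = (3.441, 1.161).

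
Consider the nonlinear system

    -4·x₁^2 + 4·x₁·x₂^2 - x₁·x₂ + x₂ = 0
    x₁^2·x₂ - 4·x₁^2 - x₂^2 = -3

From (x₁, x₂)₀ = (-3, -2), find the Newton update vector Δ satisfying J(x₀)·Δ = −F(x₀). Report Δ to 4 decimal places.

(1.2549, 0.7557)

At (-3, -2): F = (-92.0000, -55.0000).
Jacobian J = [[-8·x₁ + 4·x₂^2 - x₂, 8·x₁·x₂ - x₁ + 1], [2·x₁·x₂ - 8·x₁, x₁^2 - 2·x₂]].
At the point, J = [[42.0000, 52.0000], [36.0000, 13.0000]] (det J = -1326.0000).
Solving J·Δ = −F gives Δ = (1.2549, 0.7557).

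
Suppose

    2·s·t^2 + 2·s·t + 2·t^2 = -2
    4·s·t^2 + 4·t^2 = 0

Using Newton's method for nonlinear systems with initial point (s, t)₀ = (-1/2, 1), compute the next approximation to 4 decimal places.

(-1.0000, 1.0000)

At (-1/2, 1): F = (2.0000, 2.0000).
Jacobian J = [[2·t^2 + 2·t, 4·s·t + 2·s + 4·t], [4·t^2, 8·s·t + 8·t]].
At the point, J = [[4.0000, 1.0000], [4.0000, 4.0000]] (det J = 12.0000).
Solving J·Δ = −F gives Δ = (-0.5000, 0.0000).
Then the next iterate is (s, t)₁ = (-1.0000, 1.0000).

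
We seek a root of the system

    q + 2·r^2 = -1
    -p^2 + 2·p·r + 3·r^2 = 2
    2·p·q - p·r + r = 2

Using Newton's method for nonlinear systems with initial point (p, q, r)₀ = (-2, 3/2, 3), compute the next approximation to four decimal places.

At (-2, 3/2, 3): F = (20.5000, 9.0000, 1.0000).
Jacobian J = [[0, 1, 4·r], [-2·p + 2·r, 0, 2·p + 6·r], [2·q - r, 2·p, -p + 1]].
At the point, J = [[0.0000, 1.0000, 12.0000], [10.0000, 0.0000, 14.0000], [0.0000, -4.0000, 3.0000]] (det J = -510.0000).
Solving J·Δ = −F gives Δ = (1.3784, -0.9706, -1.6275).
Then the next iterate is (p, q, r)₁ = (-0.6216, 0.5294, 1.3725).

(-0.6216, 0.5294, 1.3725)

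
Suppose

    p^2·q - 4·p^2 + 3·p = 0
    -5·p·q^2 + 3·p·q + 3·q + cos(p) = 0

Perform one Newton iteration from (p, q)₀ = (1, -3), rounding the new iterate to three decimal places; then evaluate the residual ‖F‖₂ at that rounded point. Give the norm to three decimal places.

At (1, -3): F = (-4.000, -62.45970).
Jacobian J = [[2·p·q - 8·p + 3, p^2], [-5·q^2 + 3·q - sin(p), -10·p·q + 3·p + 3]].
At the point, J = [[-11.000, 1.000], [-54.84147, 36.000]] (det J = -341.15853).
Solving J·Δ = −F gives Δ = (-0.239, 1.371).
Then the next iterate is (p, q)₁ = (0.761, -1.629).
Re-evaluating at (0.761, -1.629): F = (-0.97687, -17.97896), so ‖F‖₂ = 18.005.

18.005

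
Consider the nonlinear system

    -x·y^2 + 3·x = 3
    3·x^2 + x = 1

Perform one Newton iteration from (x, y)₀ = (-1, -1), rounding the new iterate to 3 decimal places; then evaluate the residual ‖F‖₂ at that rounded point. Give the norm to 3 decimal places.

At (-1, -1): F = (-5.000, 1.000).
Jacobian J = [[-y^2 + 3, -2·x·y], [6·x + 1, 0]].
At the point, J = [[2.000, -2.000], [-5.000, 0.000]] (det J = -10.000).
Solving J·Δ = −F gives Δ = (0.200, -2.300).
Then the next iterate is (x, y)₁ = (-0.800, -3.300).
Re-evaluating at (-0.800, -3.300): F = (3.312, 0.120), so ‖F‖₂ = 3.314.

3.314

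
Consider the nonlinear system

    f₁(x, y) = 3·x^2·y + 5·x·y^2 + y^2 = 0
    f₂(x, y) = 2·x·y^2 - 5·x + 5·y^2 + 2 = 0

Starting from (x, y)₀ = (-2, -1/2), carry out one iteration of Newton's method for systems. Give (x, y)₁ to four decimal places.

(0.8539, -1.0924)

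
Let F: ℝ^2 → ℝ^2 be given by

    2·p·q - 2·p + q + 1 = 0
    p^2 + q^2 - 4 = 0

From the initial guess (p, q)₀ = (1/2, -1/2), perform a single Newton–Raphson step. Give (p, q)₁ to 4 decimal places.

(-7.5000, -12.0000)

At (1/2, -1/2): F = (-1.0000, -3.5000).
Jacobian J = [[2·q - 2, 2·p + 1], [2·p, 2·q]].
At the point, J = [[-3.0000, 2.0000], [1.0000, -1.0000]] (det J = 1.0000).
Solving J·Δ = −F gives Δ = (-8.0000, -11.5000).
Then the next iterate is (p, q)₁ = (-7.5000, -12.0000).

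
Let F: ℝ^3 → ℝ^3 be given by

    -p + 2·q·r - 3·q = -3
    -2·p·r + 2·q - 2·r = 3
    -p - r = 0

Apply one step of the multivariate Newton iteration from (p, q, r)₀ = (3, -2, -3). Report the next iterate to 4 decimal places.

At (3, -2, -3): F = (18.0000, 17.0000, 0.0000).
Jacobian J = [[-1, 2·r - 3, 2·q], [-2·r, 2, -2·p - 2], [-1, 0, -1]].
At the point, J = [[-1.0000, -9.0000, -4.0000], [6.0000, 2.0000, -8.0000], [-1.0000, 0.0000, -1.0000]] (det J = -132.0000).
Solving J·Δ = −F gives Δ = (-1.4318, 1.5227, 1.4318).
Then the next iterate is (p, q, r)₁ = (1.5682, -0.4773, -1.5682).

(1.5682, -0.4773, -1.5682)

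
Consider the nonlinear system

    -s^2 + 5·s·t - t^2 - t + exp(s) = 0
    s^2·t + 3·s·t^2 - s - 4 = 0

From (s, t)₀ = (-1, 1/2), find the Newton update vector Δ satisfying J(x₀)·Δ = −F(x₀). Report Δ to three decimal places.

At (-1, 1/2): F = (-3.88212, -3.250).
Jacobian J = [[-2·s + 5·t + exp(s), 5·s - 2·t - 1], [2·s·t + 3·t^2 - 1, s^2 + 6·s·t]].
At the point, J = [[4.86788, -7.000], [-1.250, -2.000]] (det J = -18.48576).
Solving J·Δ = −F gives Δ = (-0.811, -1.118).

(-0.811, -1.118)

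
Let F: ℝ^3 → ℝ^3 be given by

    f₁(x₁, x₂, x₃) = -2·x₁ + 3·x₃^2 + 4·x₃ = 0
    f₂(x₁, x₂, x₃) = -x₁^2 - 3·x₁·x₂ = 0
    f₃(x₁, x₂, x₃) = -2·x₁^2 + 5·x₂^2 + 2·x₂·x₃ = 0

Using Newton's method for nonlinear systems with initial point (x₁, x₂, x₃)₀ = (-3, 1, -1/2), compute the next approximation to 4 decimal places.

(-1.1923, 0.3974, -1.6346)

At (-3, 1, -1/2): F = (4.7500, 0.0000, -14.0000).
Jacobian J = [[-2, 0, 6·x₃ + 4], [-2·x₁ - 3·x₂, -3·x₁, 0], [-4·x₁, 10·x₂ + 2·x₃, 2·x₂]].
At the point, J = [[-2.0000, 0.0000, 1.0000], [3.0000, 9.0000, 0.0000], [12.0000, 9.0000, 2.0000]] (det J = -117.0000).
Solving J·Δ = −F gives Δ = (1.8077, -0.6026, -1.1346).
Then the next iterate is (x₁, x₂, x₃)₁ = (-1.1923, 0.3974, -1.6346).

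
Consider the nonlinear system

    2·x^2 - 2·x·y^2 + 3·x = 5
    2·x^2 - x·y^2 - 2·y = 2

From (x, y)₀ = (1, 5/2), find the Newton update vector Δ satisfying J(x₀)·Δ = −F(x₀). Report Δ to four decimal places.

At (1, 5/2): F = (-12.5000, -11.2500).
Jacobian J = [[4·x - 2·y^2 + 3, -4·x·y], [4·x - y^2, -2·x·y - 2]].
At the point, J = [[-5.5000, -10.0000], [-2.2500, -7.0000]] (det J = 16.0000).
Solving J·Δ = −F gives Δ = (1.5625, -2.1094).

(1.5625, -2.1094)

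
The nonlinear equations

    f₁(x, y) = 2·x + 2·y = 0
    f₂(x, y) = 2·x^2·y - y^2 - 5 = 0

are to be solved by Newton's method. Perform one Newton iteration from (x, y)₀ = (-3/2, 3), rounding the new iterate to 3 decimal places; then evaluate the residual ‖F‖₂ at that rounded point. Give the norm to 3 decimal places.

At (-3/2, 3): F = (3.000, -0.500).
Jacobian J = [[2, 2], [4·x·y, 2·x^2 - 2·y]].
At the point, J = [[2.000, 2.000], [-18.000, -1.500]] (det J = 33.000).
Solving J·Δ = −F gives Δ = (0.106, -1.606).
Then the next iterate is (x, y)₁ = (-1.394, 1.394).
Re-evaluating at (-1.394, 1.394): F = (0.000, -1.52549), so ‖F‖₂ = 1.525.

1.525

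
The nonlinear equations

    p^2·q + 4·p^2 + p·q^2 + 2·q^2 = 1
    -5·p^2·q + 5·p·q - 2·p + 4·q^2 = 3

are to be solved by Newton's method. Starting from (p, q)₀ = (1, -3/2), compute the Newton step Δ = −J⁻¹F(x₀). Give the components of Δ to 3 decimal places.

(-1.558, -0.381)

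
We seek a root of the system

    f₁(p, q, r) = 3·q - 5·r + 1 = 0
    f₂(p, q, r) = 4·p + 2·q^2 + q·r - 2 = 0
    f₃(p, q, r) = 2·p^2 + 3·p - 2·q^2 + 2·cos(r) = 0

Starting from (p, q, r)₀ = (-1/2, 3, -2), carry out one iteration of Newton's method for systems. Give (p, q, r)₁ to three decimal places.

At (-1/2, 3, -2): F = (20.000, 8.000, -19.83229).
Jacobian J = [[0, 3, -5], [4, 4·q + r, q], [4·p + 3, -4·q, -2·sin(r)]].
At the point, J = [[0.000, 3.000, -5.000], [4.000, 10.000, 3.000], [1.000, -12.000, 1.81859]] (det J = 277.17686).
Solving J·Δ = −F gives Δ = (-1.263, -1.267, 3.240).
Then the next iterate is (p, q, r)₁ = (-1.763, 1.733, 1.240).

(-1.763, 1.733, 1.240)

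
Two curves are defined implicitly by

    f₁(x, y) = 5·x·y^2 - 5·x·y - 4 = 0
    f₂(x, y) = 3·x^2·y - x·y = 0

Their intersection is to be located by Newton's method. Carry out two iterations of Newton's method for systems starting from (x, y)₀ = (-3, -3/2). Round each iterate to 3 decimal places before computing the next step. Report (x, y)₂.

(-2.029, -0.120)

At (-3, -3/2): F = (-60.250, -45.000).
Jacobian J = [[5·y^2 - 5·y, 10·x·y - 5·x], [6·x·y - y, 3·x^2 - x]].
At the point, J = [[18.750, 60.000], [28.500, 30.000]] (det J = -1147.500).
Solving J·Δ = −F gives Δ = (0.778, 0.761).
Then the next iterate is (x, y)₁ = (-2.222, -0.739).
Round to (-2.222, -0.739) and repeat: F = (-18.27769, -12.58802), J = [[6.42560, 27.53058], [10.59135, 17.03385]].
Δ = (0.193, 0.619), so (x, y)₂ = (-2.029, -0.120).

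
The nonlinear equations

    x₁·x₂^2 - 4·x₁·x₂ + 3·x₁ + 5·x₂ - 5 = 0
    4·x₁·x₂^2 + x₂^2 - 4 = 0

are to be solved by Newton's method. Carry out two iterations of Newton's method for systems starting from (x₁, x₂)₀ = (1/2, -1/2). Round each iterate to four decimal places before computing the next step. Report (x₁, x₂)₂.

At (1/2, -1/2): F = (-4.8750, -3.2500).
Jacobian J = [[x₂^2 - 4·x₂ + 3, 2·x₁·x₂ - 4·x₁ + 5], [4·x₂^2, 8·x₁·x₂ + 2·x₂]].
At the point, J = [[5.2500, 2.5000], [1.0000, -3.0000]] (det J = -18.2500).
Solving J·Δ = −F gives Δ = (1.2466, -0.6678).
Then the next iterate is (x₁, x₂)₁ = (1.7466, -1.1678).
Round to (1.7466, -1.1678) and repeat: F = (4.941456, 6.891508), J = [[9.034957, -6.065759], [5.455027, -18.653036]].
Δ = (-0.3719, 0.2607), so (x₁, x₂)₂ = (1.3747, -0.9071).

(1.3747, -0.9071)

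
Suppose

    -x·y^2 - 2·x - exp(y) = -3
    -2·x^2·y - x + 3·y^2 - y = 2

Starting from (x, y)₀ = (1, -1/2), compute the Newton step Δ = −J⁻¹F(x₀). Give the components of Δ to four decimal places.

(0.0432, -0.1178)

At (1, -1/2): F = (0.143469, -0.7500).
Jacobian J = [[-y^2 - 2, -2·x·y - exp(y)], [-4·x·y - 1, -2·x^2 + 6·y - 1]].
At the point, J = [[-2.2500, 0.393469], [1.0000, -6.0000]] (det J = 13.106531).
Solving J·Δ = −F gives Δ = (0.0432, -0.1178).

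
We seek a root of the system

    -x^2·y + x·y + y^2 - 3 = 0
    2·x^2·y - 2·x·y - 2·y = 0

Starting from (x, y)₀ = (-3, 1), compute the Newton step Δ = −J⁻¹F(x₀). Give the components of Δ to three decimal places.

At (-3, 1): F = (-14.000, 22.000).
Jacobian J = [[-2·x·y + y, -x^2 + x + 2·y], [4·x·y - 2·y, 2·x^2 - 2·x - 2]].
At the point, J = [[7.000, -10.000], [-14.000, 22.000]] (det J = 14.000).
Solving J·Δ = −F gives Δ = (6.286, 3.000).

(6.286, 3.000)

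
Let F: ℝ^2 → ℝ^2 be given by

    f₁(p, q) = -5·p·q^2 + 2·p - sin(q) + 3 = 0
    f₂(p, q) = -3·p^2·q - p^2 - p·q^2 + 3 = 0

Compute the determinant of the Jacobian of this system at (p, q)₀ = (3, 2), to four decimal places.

J = [[-5·q^2 + 2, -10·p·q - cos(q)], [-6·p·q - 2·p - q^2, -3·p^2 - 2·p·q]].
At the point, J = [[-18.0000, -59.583853], [-46.0000, -39.0000]].
det J = -2038.8572.

-2038.8572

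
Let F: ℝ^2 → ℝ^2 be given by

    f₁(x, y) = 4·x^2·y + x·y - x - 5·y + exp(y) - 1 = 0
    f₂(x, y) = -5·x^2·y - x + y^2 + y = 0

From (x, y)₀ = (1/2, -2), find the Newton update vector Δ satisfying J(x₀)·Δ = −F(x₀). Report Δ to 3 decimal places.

(0.136, 1.230)

At (1/2, -2): F = (5.63534, 4.000).
Jacobian J = [[8·x·y + y - 1, 4·x^2 + x + exp(y) - 5], [-10·x·y - 1, -5·x^2 + 2·y + 1]].
At the point, J = [[-11.000, -3.36466], [9.000, -4.250]] (det J = 77.03198).
Solving J·Δ = −F gives Δ = (0.136, 1.230).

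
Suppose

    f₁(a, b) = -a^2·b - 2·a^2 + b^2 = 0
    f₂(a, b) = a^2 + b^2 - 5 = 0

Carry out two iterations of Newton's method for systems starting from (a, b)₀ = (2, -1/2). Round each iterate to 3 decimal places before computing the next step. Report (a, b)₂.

At (2, -1/2): F = (-5.750, -0.750).
Jacobian J = [[-2·a·b - 4·a, -a^2 + 2·b], [2·a, 2·b]].
At the point, J = [[-6.000, -5.000], [4.000, -1.000]] (det J = 26.000).
Solving J·Δ = −F gives Δ = (-0.077, -1.058).
Then the next iterate is (a, b)₁ = (1.923, -1.558).
Round to (1.923, -1.558) and repeat: F = (0.79288, 1.12529), J = [[-1.69993, -6.81393], [3.846, -3.116]].
Δ = (-0.165, 0.158), so (a, b)₂ = (1.758, -1.400).

(1.758, -1.400)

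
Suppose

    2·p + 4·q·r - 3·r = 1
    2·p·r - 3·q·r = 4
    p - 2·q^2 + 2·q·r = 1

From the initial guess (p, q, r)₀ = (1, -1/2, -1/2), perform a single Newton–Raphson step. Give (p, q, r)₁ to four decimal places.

At (1, -1/2, -1/2): F = (3.5000, -5.7500, 0.0000).
Jacobian J = [[2, 4·r, 4·q - 3], [2·r, -3·r, 2·p - 3·q], [1, -4·q + 2·r, 2·q]].
At the point, J = [[2.0000, -2.0000, -5.0000], [-1.0000, 1.5000, 3.5000], [1.0000, 1.0000, -1.0000]] (det J = -2.5000).
Solving J·Δ = −F gives Δ = (9.1000, -3.4000, 5.7000).
Then the next iterate is (p, q, r)₁ = (10.1000, -3.9000, 5.2000).

(10.1000, -3.9000, 5.2000)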